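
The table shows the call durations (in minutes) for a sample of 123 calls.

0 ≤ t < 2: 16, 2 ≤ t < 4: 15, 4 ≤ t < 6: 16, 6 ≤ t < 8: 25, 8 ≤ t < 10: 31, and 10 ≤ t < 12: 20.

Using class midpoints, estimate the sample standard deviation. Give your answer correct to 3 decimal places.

Midpoints: 1, 3, 5, 7, 9, 11
n = 123, Σfm = 815, mean = 6.6260
Σfm² = 6707
Σf(m − x̄)² = Σfm² − (Σfm)²/n = 6707 − 815²/123 = 1306.7967
Sample variance = 1306.7967 / 122 = 10.7114
Standard deviation = √10.7114 = 3.2728

3.273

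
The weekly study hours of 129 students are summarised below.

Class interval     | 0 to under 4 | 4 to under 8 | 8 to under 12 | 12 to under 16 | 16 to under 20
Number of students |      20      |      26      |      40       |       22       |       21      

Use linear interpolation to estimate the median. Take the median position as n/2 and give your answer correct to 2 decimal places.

9.85

Cumulative frequencies: 20, 46, 86, 108, 129
n = 129; position = n/2 = 64.5.
This falls in the class 8 to under 12: L = 8, F = 46, f = 40, h = 4.
Median ≈ 8 + ((64.5 − 46) / 40) × 4 = 9.8500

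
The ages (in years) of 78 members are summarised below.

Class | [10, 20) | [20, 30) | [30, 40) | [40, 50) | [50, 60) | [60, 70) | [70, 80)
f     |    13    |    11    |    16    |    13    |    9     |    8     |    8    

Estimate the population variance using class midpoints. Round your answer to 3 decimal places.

358.909

Midpoints: 15, 25, 35, 45, 55, 65, 75
n = 78, Σfm = 3230, mean = 41.4103
Σfm² = 161750
Σf(m − x̄)² = Σfm² − (Σfm)²/n = 161750 − 3230²/78 = 27994.8718
Population variance = 27994.8718 / 78 = 358.9086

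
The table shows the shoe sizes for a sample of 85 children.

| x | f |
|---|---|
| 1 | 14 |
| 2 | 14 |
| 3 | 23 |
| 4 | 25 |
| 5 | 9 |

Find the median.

3

Cumulative frequencies: 14, 28, 51, 76, 85
n = 85, so the median is the value in position (n+1)/2 = 43.
Position 43 falls at value 3.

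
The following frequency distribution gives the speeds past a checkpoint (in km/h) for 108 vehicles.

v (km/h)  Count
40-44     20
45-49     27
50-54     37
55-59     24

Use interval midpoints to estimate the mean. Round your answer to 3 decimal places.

50.009

Midpoints: 42, 47, 52, 57
Σfm = 20×42 + 27×47 + 37×52 + 24×57 = 5401
n = Σf = 108
Mean = 5401 / 108 = 50.0093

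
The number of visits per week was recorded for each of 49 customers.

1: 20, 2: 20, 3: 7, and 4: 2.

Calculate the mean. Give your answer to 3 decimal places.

Values: 1, 2, 3, 4
Σfx = 20×1 + 20×2 + 7×3 + 2×4 = 89
n = Σf = 49
Mean = 89 / 49 = 1.8163

1.816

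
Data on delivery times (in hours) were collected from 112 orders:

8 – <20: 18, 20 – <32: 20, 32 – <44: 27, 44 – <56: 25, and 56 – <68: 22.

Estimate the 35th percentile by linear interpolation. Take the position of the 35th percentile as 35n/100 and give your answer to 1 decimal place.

Cumulative frequencies: 18, 38, 65, 90, 112
n = 112; position = 35n/100 = 39.2.
This falls in the class 32 – <44: L = 32, F = 38, f = 27, h = 12.
35th percentile ≈ 32 + ((39.2 − 38) / 27) × 12 = 32.5333

32.5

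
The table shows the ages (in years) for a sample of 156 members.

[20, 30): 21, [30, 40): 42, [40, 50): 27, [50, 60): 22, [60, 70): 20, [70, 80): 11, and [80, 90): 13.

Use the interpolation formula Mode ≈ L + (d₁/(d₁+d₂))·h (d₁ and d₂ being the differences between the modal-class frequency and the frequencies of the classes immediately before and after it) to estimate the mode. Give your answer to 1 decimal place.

35.8

Modal class: [30, 40) (highest frequency 42).
d₁ = 42 − 21 = 21, d₂ = 42 − 27 = 15
Mode ≈ 30 + (21/(21+15)) × 10 = 30 + 5.8333 = 35.8333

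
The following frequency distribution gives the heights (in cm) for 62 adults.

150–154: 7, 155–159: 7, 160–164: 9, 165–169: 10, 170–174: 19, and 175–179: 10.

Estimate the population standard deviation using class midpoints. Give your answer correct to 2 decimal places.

Midpoints: 152, 157, 162, 167, 172, 177
n = 62, Σfm = 10329, mean = 166.5968
Σfm² = 1724743
Σf(m − x̄)² = Σfm² − (Σfm)²/n = 1724743 − 10329²/62 = 3964.9194
Population variance = 3964.9194 / 62 = 63.9503
Standard deviation = √63.9503 = 7.9969

8.00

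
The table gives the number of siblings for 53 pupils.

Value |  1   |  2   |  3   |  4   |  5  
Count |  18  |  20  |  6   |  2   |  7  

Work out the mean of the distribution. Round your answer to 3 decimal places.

2.245

Values: 1, 2, 3, 4, 5
Σfx = 18×1 + 20×2 + 6×3 + 2×4 + 7×5 = 119
n = Σf = 53
Mean = 119 / 53 = 2.2453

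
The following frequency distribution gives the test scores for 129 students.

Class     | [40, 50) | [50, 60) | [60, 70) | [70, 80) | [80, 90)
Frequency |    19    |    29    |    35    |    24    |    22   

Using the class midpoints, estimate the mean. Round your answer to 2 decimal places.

65.08

Midpoints: 45, 55, 65, 75, 85
Σfm = 19×45 + 29×55 + 35×65 + 24×75 + 22×85 = 8395
n = Σf = 129
Mean = 8395 / 129 = 65.0775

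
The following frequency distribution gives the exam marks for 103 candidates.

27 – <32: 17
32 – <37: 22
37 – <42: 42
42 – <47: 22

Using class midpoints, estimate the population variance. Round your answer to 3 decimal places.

Midpoints: 29.5, 34.5, 39.5, 44.5
n = 103, Σfm = 3898.5, mean = 37.8495
Σfm² = 150075.75
Σf(m − x̄)² = Σfm² − (Σfm)²/n = 150075.75 − 3898.5²/103 = 2519.4175
Population variance = 2519.4175 / 103 = 24.4604

24.460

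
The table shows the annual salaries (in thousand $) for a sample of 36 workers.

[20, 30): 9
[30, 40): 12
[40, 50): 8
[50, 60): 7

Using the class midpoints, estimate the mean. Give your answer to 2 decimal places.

Midpoints: 25, 35, 45, 55
Σfm = 9×25 + 12×35 + 8×45 + 7×55 = 1390
n = Σf = 36
Mean = 1390 / 36 = 38.6111

38.61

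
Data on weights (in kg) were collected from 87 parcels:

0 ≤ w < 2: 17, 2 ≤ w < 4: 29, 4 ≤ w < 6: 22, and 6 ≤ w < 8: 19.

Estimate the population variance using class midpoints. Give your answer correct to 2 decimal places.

4.31

Midpoints: 1, 3, 5, 7
n = 87, Σfm = 347, mean = 3.9885
Σfm² = 1759
Σf(m − x̄)² = Σfm² − (Σfm)²/n = 1759 − 347²/87 = 374.9885
Population variance = 374.9885 / 87 = 4.3102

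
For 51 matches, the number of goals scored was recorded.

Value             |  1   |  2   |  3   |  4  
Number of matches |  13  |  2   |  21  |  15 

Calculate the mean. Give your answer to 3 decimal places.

2.745

Values: 1, 2, 3, 4
Σfx = 13×1 + 2×2 + 21×3 + 15×4 = 140
n = Σf = 51
Mean = 140 / 51 = 2.7451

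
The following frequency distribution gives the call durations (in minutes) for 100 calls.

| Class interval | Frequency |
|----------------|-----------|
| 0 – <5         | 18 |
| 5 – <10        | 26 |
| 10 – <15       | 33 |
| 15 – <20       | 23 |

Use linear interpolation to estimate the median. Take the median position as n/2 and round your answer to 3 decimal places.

10.909

Cumulative frequencies: 18, 44, 77, 100
n = 100; position = n/2 = 50.
This falls in the class 10 – <15: L = 10, F = 44, f = 33, h = 5.
Median ≈ 10 + ((50 − 44) / 33) × 5 = 10.9091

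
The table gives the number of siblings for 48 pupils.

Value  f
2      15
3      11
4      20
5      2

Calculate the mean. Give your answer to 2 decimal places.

Values: 2, 3, 4, 5
Σfx = 15×2 + 11×3 + 20×4 + 2×5 = 153
n = Σf = 48
Mean = 153 / 48 = 3.1875

3.19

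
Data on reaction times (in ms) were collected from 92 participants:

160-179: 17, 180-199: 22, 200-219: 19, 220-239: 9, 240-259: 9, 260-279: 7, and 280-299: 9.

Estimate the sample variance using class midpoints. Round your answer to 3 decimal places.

Midpoints: 169.5, 189.5, 209.5, 229.5, 249.5, 269.5, 289.5
n = 92, Σfm = 19834, mean = 215.5870
Σfm² = 4409343
Σf(m − x̄)² = Σfm² − (Σfm)²/n = 4409343 − 19834²/92 = 133391.3043
Sample variance = 133391.3043 / 91 = 1465.8385

1465.839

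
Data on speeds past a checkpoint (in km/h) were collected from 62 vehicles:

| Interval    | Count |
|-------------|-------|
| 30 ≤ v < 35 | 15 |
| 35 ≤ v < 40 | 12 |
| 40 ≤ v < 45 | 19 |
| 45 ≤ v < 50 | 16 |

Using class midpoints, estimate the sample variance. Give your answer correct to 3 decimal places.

Midpoints: 32.5, 37.5, 42.5, 47.5
n = 62, Σfm = 2505, mean = 40.4032
Σfm² = 103137.5
Σf(m − x̄)² = Σfm² − (Σfm)²/n = 103137.5 − 2505²/62 = 1927.4194
Sample variance = 1927.4194 / 61 = 31.5970

31.597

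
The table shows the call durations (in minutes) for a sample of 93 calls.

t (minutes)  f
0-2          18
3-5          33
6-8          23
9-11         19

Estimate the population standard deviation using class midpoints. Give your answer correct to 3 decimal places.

3.066

Midpoints: 1, 4, 7, 10
n = 93, Σfm = 501, mean = 5.3871
Σfm² = 3573
Σf(m − x̄)² = Σfm² − (Σfm)²/n = 3573 − 501²/93 = 874.0645
Population variance = 874.0645 / 93 = 9.3985
Standard deviation = √9.3985 = 3.0657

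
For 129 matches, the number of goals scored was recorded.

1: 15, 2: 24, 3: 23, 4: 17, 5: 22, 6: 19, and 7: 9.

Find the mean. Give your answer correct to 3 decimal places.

3.775

Values: 1, 2, 3, 4, 5, 6, 7
Σfx = 15×1 + 24×2 + 23×3 + 17×4 + 22×5 + 19×6 + 9×7 = 487
n = Σf = 129
Mean = 487 / 129 = 3.7752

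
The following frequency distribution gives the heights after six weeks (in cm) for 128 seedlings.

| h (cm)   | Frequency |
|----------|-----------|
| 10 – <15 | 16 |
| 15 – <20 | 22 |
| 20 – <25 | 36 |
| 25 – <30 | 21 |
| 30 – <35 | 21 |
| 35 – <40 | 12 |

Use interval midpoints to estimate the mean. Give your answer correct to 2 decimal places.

24.26

Midpoints: 12.5, 17.5, 22.5, 27.5, 32.5, 37.5
Σfm = 16×12.5 + 22×17.5 + 36×22.5 + 21×27.5 + 21×32.5 + 12×37.5 = 3105
n = Σf = 128
Mean = 3105 / 128 = 24.2578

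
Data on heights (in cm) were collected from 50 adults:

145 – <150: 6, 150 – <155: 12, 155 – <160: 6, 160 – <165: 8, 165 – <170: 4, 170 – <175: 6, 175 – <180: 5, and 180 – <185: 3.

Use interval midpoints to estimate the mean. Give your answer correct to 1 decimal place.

Midpoints: 147.5, 152.5, 157.5, 162.5, 167.5, 172.5, 177.5, 182.5
Σfm = 6×147.5 + 12×152.5 + 6×157.5 + 8×162.5 + 4×167.5 + 6×172.5 + 5×177.5 + 3×182.5 = 8100
n = Σf = 50
Mean = 8100 / 50 = 162.0000

162.0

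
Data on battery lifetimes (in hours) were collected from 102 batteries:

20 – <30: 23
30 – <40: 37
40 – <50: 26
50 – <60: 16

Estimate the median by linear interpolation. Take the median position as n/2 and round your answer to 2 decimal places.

Cumulative frequencies: 23, 60, 86, 102
n = 102; position = n/2 = 51.
This falls in the class 30 – <40: L = 30, F = 23, f = 37, h = 10.
Median ≈ 30 + ((51 − 23) / 37) × 10 = 37.5676

37.57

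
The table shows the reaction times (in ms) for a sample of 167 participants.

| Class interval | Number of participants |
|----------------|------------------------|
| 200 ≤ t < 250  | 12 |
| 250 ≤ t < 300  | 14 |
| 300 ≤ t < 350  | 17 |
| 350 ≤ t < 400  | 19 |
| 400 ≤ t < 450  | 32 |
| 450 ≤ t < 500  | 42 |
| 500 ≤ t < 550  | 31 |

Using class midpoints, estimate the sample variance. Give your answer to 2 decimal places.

Midpoints: 225, 275, 325, 375, 425, 475, 525
n = 167, Σfm = 69025, mean = 413.3234
Σfm² = 29934375
Σf(m − x̄)² = Σfm² − (Σfm)²/n = 29934375 − 69025²/167 = 1404730.5389
Sample variance = 1404730.5389 / 166 = 8462.2322

8462.23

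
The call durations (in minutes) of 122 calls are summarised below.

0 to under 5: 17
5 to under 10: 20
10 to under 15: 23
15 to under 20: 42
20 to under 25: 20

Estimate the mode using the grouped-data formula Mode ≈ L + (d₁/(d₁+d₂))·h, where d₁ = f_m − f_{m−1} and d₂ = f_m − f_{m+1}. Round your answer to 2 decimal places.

17.32

Modal class: 15 to under 20 (highest frequency 42).
d₁ = 42 − 23 = 19, d₂ = 42 − 20 = 22
Mode ≈ 15 + (19/(19+22)) × 5 = 15 + 2.3171 = 17.3171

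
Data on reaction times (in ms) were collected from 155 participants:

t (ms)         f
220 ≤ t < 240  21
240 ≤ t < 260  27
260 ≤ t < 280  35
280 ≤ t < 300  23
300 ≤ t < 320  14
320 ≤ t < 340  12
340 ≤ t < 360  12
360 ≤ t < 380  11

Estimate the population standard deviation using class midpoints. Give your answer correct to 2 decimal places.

41.60

Midpoints: 230, 250, 270, 290, 310, 330, 350, 370
n = 155, Σfm = 44270, mean = 285.6129
Σfm² = 12912300
Σf(m − x̄)² = Σfm² − (Σfm)²/n = 12912300 − 44270²/155 = 268216.7742
Population variance = 268216.7742 / 155 = 1730.4308
Standard deviation = √1730.4308 = 41.5984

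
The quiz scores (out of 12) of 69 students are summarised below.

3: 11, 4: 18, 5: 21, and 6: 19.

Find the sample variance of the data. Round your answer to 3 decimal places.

Values: 3, 4, 5, 6
n = 69, Σfx = 324, mean = 4.6957
Σfx² = 1596
Σf(x − x̄)² = Σfx² − (Σfx)²/n = 1596 − 324²/69 = 74.6087
Sample variance = 74.6087 / 68 = 1.0972

1.097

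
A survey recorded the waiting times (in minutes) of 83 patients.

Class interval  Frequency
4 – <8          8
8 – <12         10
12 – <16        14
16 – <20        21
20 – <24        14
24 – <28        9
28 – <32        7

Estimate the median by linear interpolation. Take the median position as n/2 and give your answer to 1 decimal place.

17.8

Cumulative frequencies: 8, 18, 32, 53, 67, 76, 83
n = 83; position = n/2 = 41.5.
This falls in the class 16 – <20: L = 16, F = 32, f = 21, h = 4.
Median ≈ 16 + ((41.5 − 32) / 21) × 4 = 17.8095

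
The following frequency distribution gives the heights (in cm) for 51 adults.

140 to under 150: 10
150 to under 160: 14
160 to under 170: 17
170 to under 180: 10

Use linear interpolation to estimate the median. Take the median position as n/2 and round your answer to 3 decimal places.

Cumulative frequencies: 10, 24, 41, 51
n = 51; position = n/2 = 25.5.
This falls in the class 160 to under 170: L = 160, F = 24, f = 17, h = 10.
Median ≈ 160 + ((25.5 − 24) / 17) × 10 = 160.8824

160.882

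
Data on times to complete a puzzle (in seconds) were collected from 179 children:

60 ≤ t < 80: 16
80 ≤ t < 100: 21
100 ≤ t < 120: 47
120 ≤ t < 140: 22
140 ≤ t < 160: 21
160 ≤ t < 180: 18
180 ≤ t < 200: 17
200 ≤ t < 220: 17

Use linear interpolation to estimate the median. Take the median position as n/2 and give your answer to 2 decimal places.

125.00

Cumulative frequencies: 16, 37, 84, 106, 127, 145, 162, 179
n = 179; position = n/2 = 89.5.
This falls in the class 120 ≤ t < 140: L = 120, F = 84, f = 22, h = 20.
Median ≈ 120 + ((89.5 − 84) / 22) × 20 = 125.0000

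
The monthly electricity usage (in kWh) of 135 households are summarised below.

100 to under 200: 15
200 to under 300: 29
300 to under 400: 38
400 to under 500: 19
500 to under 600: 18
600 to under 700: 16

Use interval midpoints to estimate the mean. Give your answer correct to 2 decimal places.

382.59

Midpoints: 150, 250, 350, 450, 550, 650
Σfm = 15×150 + 29×250 + 38×350 + 19×450 + 18×550 + 16×650 = 51650
n = Σf = 135
Mean = 51650 / 135 = 382.5926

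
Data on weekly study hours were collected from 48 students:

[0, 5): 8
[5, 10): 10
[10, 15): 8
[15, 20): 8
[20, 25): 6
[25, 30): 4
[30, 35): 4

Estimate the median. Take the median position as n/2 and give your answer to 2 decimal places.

Cumulative frequencies: 8, 18, 26, 34, 40, 44, 48
n = 48; position = n/2 = 24.
This falls in the class [10, 15): L = 10, F = 18, f = 8, h = 5.
Median ≈ 10 + ((24 − 18) / 8) × 5 = 13.7500

13.75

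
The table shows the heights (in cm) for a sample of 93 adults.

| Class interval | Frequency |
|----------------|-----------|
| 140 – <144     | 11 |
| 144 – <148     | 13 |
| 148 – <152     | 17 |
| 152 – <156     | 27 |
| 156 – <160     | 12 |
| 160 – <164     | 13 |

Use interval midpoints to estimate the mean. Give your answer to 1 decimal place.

152.4

Midpoints: 142, 146, 150, 154, 158, 162
Σfm = 11×142 + 13×146 + 17×150 + 27×154 + 12×158 + 13×162 = 14170
n = Σf = 93
Mean = 14170 / 93 = 152.3656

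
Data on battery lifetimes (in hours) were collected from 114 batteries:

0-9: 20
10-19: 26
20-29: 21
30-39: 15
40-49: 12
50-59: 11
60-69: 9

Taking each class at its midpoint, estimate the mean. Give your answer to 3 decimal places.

Midpoints: 4.5, 14.5, 24.5, 34.5, 44.5, 54.5, 64.5
Σfm = 20×4.5 + 26×14.5 + 21×24.5 + 15×34.5 + 12×44.5 + 11×54.5 + 9×64.5 = 3213
n = Σf = 114
Mean = 3213 / 114 = 28.1842

28.184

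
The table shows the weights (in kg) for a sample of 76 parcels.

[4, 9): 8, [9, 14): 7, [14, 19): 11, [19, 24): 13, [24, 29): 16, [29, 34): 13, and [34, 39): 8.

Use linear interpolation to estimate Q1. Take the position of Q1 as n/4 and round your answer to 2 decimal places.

15.82

Cumulative frequencies: 8, 15, 26, 39, 55, 68, 76
n = 76; position = n/4 = 19.
This falls in the class [14, 19): L = 14, F = 15, f = 11, h = 5.
Lower quartile ≈ 14 + ((19 − 15) / 11) × 5 = 15.8182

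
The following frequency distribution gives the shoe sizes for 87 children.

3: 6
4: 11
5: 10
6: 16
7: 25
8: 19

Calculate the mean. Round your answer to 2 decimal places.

6.15

Values: 3, 4, 5, 6, 7, 8
Σfx = 6×3 + 11×4 + 10×5 + 16×6 + 25×7 + 19×8 = 535
n = Σf = 87
Mean = 535 / 87 = 6.1494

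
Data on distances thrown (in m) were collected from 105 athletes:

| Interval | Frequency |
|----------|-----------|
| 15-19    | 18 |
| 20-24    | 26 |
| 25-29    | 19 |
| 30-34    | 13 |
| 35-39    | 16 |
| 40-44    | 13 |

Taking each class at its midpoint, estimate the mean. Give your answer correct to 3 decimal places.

28.048

Midpoints: 17, 22, 27, 32, 37, 42
Σfm = 18×17 + 26×22 + 19×27 + 13×32 + 16×37 + 13×42 = 2945
n = Σf = 105
Mean = 2945 / 105 = 28.0476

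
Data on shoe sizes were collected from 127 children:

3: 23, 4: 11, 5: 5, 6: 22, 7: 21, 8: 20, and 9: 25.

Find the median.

7

Cumulative frequencies: 23, 34, 39, 61, 82, 102, 127
n = 127, so the median is the value in position (n+1)/2 = 64.
Position 64 falls at value 7.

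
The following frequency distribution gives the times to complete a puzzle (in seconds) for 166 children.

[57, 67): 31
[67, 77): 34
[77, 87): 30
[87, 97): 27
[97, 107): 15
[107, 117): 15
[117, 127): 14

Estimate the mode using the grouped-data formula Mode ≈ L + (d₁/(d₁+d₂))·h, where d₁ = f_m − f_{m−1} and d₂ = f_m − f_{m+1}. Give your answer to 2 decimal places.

71.29

Modal class: [67, 77) (highest frequency 34).
d₁ = 34 − 31 = 3, d₂ = 34 − 30 = 4
Mode ≈ 67 + (3/(3+4)) × 10 = 67 + 4.2857 = 71.2857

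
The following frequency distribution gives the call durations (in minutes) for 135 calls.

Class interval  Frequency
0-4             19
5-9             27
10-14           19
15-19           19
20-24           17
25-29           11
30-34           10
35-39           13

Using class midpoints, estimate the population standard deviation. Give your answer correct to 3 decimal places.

Midpoints: 2, 7, 12, 17, 22, 27, 32, 37
n = 135, Σfm = 2250, mean = 16.6667
Σfm² = 53910
Σf(m − x̄)² = Σfm² − (Σfm)²/n = 53910 − 2250²/135 = 16410.0000
Population variance = 16410.0000 / 135 = 121.5556
Standard deviation = √121.5556 = 11.0252

11.025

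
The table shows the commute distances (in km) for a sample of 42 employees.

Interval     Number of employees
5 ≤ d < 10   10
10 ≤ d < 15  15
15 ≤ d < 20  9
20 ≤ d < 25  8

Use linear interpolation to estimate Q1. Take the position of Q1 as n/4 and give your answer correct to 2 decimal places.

Cumulative frequencies: 10, 25, 34, 42
n = 42; position = n/4 = 10.5.
This falls in the class 10 ≤ d < 15: L = 10, F = 10, f = 15, h = 5.
Lower quartile ≈ 10 + ((10.5 − 10) / 15) × 5 = 10.1667

10.17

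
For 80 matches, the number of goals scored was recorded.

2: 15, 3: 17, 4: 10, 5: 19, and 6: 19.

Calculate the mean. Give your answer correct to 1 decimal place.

4.1

Values: 2, 3, 4, 5, 6
Σfx = 15×2 + 17×3 + 10×4 + 19×5 + 19×6 = 330
n = Σf = 80
Mean = 330 / 80 = 4.1250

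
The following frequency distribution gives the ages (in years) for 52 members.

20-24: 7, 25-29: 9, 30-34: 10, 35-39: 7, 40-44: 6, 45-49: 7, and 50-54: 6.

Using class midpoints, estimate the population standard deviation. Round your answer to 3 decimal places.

9.674

Midpoints: 22, 27, 32, 37, 42, 47, 52
n = 52, Σfm = 1869, mean = 35.9423
Σfm² = 72043
Σf(m − x̄)² = Σfm² − (Σfm)²/n = 72043 − 1869²/52 = 4866.8269
Population variance = 4866.8269 / 52 = 93.5928
Standard deviation = √93.5928 = 9.6743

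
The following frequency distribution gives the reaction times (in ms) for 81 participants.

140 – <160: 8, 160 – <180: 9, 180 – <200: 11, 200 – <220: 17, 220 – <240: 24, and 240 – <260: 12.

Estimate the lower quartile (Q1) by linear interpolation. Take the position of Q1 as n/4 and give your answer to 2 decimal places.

Cumulative frequencies: 8, 17, 28, 45, 69, 81
n = 81; position = n/4 = 20.25.
This falls in the class 180 – <200: L = 180, F = 17, f = 11, h = 20.
Lower quartile ≈ 180 + ((20.25 − 17) / 11) × 20 = 185.9091

185.91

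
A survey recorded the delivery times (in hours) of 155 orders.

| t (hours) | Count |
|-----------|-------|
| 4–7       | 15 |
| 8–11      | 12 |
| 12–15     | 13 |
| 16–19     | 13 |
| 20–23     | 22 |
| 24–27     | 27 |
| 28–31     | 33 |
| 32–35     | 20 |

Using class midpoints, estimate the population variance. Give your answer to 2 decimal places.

Midpoints: 5.5, 9.5, 13.5, 17.5, 21.5, 25.5, 29.5, 33.5
n = 155, Σfm = 3404.5, mean = 21.9645
Σfm² = 86776.75
Σf(m − x̄)² = Σfm² − (Σfm)²/n = 86776.75 − 3404.5²/155 = 11998.5548
Population variance = 11998.5548 / 155 = 77.4100

77.41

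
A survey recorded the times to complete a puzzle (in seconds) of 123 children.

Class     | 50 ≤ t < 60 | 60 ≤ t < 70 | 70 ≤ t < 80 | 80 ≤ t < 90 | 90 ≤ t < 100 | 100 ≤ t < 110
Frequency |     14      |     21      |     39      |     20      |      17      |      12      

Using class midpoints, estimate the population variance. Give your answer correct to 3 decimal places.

Midpoints: 55, 65, 75, 85, 95, 105
n = 123, Σfm = 9635, mean = 78.3333
Σfm² = 780675
Σf(m − x̄)² = Σfm² − (Σfm)²/n = 780675 − 9635²/123 = 25933.3333
Population variance = 25933.3333 / 123 = 210.8401

210.840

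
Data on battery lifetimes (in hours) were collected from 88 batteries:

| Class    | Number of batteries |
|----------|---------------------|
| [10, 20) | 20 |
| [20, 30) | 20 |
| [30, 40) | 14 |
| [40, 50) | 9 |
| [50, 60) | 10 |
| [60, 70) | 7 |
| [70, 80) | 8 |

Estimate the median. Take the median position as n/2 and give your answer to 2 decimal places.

Cumulative frequencies: 20, 40, 54, 63, 73, 80, 88
n = 88; position = n/2 = 44.
This falls in the class [30, 40): L = 30, F = 40, f = 14, h = 10.
Median ≈ 30 + ((44 − 40) / 14) × 10 = 32.8571

32.86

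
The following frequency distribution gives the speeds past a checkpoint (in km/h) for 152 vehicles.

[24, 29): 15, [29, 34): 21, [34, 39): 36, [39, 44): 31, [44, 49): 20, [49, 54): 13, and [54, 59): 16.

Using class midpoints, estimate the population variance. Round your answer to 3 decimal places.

Midpoints: 26.5, 31.5, 36.5, 41.5, 46.5, 51.5, 56.5
n = 152, Σfm = 6163, mean = 40.5461
Σfm² = 261522
Σf(m − x̄)² = Σfm² − (Σfm)²/n = 261522 − 6163²/152 = 11636.6776
Population variance = 11636.6776 / 152 = 76.5571

76.557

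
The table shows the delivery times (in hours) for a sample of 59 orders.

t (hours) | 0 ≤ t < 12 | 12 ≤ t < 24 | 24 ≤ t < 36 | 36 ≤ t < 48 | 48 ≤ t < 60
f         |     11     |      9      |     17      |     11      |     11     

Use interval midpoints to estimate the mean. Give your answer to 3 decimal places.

30.407

Midpoints: 6, 18, 30, 42, 54
Σfm = 11×6 + 9×18 + 17×30 + 11×42 + 11×54 = 1794
n = Σf = 59
Mean = 1794 / 59 = 30.4068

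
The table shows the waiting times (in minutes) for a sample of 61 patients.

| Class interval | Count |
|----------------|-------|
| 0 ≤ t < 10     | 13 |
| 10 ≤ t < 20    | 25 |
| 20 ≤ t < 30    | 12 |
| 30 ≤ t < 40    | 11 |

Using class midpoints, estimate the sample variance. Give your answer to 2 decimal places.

Midpoints: 5, 15, 25, 35
n = 61, Σfm = 1125, mean = 18.4426
Σfm² = 26925
Σf(m − x̄)² = Σfm² − (Σfm)²/n = 26925 − 1125²/61 = 6177.0492
Sample variance = 6177.0492 / 60 = 102.9508

102.95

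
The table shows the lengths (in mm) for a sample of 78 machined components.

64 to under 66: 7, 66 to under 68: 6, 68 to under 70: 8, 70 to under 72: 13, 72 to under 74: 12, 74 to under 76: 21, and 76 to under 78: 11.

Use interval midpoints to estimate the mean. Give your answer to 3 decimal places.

Midpoints: 65, 67, 69, 71, 73, 75, 77
Σfm = 7×65 + 6×67 + 8×69 + 13×71 + 12×73 + 21×75 + 11×77 = 5630
n = Σf = 78
Mean = 5630 / 78 = 72.1795

72.179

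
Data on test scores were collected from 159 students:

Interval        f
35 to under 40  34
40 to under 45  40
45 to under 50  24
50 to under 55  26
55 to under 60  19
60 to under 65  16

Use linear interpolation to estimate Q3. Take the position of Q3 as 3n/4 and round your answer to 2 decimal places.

54.09

Cumulative frequencies: 34, 74, 98, 124, 143, 159
n = 159; position = 3n/4 = 119.25.
This falls in the class 50 to under 55: L = 50, F = 98, f = 26, h = 5.
Upper quartile ≈ 50 + ((119.25 − 98) / 26) × 5 = 54.0865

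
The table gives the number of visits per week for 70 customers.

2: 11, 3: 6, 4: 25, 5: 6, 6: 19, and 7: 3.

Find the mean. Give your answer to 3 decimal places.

4.357

Values: 2, 3, 4, 5, 6, 7
Σfx = 11×2 + 6×3 + 25×4 + 6×5 + 19×6 + 3×7 = 305
n = Σf = 70
Mean = 305 / 70 = 4.3571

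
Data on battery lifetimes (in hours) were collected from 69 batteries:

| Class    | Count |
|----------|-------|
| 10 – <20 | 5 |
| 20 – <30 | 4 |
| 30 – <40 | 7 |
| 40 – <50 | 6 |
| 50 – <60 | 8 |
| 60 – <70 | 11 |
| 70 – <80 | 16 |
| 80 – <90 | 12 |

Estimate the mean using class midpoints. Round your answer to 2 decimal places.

58.91

Midpoints: 15, 25, 35, 45, 55, 65, 75, 85
Σfm = 5×15 + 4×25 + 7×35 + 6×45 + 8×55 + 11×65 + 16×75 + 12×85 = 4065
n = Σf = 69
Mean = 4065 / 69 = 58.9130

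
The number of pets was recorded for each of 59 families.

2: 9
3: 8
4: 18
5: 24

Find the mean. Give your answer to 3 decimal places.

3.966

Values: 2, 3, 4, 5
Σfx = 9×2 + 8×3 + 18×4 + 24×5 = 234
n = Σf = 59
Mean = 234 / 59 = 3.9661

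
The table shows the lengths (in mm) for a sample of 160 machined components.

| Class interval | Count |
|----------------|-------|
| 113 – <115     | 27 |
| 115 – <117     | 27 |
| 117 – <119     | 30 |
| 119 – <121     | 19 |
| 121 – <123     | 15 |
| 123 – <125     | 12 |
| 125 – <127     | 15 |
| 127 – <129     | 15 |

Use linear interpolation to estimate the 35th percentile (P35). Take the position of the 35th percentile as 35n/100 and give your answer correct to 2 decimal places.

Cumulative frequencies: 27, 54, 84, 103, 118, 130, 145, 160
n = 160; position = 35n/100 = 56.
This falls in the class 117 – <119: L = 117, F = 54, f = 30, h = 2.
35th percentile ≈ 117 + ((56 − 54) / 30) × 2 = 117.1333

117.13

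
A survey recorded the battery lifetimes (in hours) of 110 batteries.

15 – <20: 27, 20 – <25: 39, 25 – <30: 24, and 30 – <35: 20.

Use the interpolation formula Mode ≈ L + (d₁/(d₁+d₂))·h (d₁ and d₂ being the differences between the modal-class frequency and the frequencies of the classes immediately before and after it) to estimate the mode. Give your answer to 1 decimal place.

Modal class: 20 – <25 (highest frequency 39).
d₁ = 39 − 27 = 12, d₂ = 39 − 24 = 15
Mode ≈ 20 + (12/(12+15)) × 5 = 20 + 2.2222 = 22.2222

22.2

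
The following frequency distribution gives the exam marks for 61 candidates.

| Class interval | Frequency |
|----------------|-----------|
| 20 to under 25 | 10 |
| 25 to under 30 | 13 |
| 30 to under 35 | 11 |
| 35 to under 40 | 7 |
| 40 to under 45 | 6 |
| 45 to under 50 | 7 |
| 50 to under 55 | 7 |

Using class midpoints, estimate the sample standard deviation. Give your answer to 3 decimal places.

Midpoints: 22.5, 27.5, 32.5, 37.5, 42.5, 47.5, 52.5
n = 61, Σfm = 2157.5, mean = 35.3689
Σfm² = 82281.25
Σf(m − x̄)² = Σfm² − (Σfm)²/n = 82281.25 − 2157.5²/61 = 5972.9508
Sample variance = 5972.9508 / 60 = 99.5492
Standard deviation = √99.5492 = 9.9774

9.977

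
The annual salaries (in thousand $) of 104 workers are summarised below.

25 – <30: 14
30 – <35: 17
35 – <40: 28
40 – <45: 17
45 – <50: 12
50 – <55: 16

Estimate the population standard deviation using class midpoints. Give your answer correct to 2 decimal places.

Midpoints: 27.5, 32.5, 37.5, 42.5, 47.5, 52.5
n = 104, Σfm = 4120, mean = 39.6154
Σfm² = 169800
Σf(m − x̄)² = Σfm² − (Σfm)²/n = 169800 − 4120²/104 = 6584.6154
Population variance = 6584.6154 / 104 = 63.3136
Standard deviation = √63.3136 = 7.9570

7.96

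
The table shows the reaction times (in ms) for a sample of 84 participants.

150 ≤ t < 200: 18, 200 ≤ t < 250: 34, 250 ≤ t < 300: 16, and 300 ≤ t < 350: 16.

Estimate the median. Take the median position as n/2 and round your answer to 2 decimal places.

235.29

Cumulative frequencies: 18, 52, 68, 84
n = 84; position = n/2 = 42.
This falls in the class 200 ≤ t < 250: L = 200, F = 18, f = 34, h = 50.
Median ≈ 200 + ((42 − 18) / 34) × 50 = 235.2941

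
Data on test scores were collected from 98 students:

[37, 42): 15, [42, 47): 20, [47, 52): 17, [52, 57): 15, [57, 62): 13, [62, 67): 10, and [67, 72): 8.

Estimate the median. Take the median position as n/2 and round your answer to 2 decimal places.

51.12

Cumulative frequencies: 15, 35, 52, 67, 80, 90, 98
n = 98; position = n/2 = 49.
This falls in the class [47, 52): L = 47, F = 35, f = 17, h = 5.
Median ≈ 47 + ((49 − 35) / 17) × 5 = 51.1176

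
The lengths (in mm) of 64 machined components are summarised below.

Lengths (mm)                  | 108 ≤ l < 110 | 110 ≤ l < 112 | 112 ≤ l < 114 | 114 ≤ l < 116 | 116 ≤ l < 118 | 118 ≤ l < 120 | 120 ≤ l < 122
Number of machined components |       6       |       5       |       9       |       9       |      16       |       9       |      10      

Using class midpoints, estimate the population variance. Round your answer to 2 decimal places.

13.35

Midpoints: 109, 111, 113, 115, 117, 119, 121
n = 64, Σfm = 7414, mean = 115.8438
Σfm² = 859720
Σf(m − x̄)² = Σfm² − (Σfm)²/n = 859720 − 7414²/64 = 854.4375
Population variance = 854.4375 / 64 = 13.3506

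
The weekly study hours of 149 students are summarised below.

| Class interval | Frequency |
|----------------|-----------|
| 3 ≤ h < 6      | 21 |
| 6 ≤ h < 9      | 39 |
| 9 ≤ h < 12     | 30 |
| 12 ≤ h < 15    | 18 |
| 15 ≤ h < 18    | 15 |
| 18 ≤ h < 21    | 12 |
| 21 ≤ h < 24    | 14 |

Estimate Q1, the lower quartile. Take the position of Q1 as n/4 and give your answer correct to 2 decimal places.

7.25

Cumulative frequencies: 21, 60, 90, 108, 123, 135, 149
n = 149; position = n/4 = 37.25.
This falls in the class 6 ≤ h < 9: L = 6, F = 21, f = 39, h = 3.
Lower quartile ≈ 6 + ((37.25 − 21) / 39) × 3 = 7.2500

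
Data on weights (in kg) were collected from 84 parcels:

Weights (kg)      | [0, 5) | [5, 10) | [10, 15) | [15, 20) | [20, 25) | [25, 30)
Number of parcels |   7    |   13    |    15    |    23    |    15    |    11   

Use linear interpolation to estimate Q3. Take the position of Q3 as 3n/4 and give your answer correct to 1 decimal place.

Cumulative frequencies: 7, 20, 35, 58, 73, 84
n = 84; position = 3n/4 = 63.
This falls in the class [20, 25): L = 20, F = 58, f = 15, h = 5.
Upper quartile ≈ 20 + ((63 − 58) / 15) × 5 = 21.6667

21.7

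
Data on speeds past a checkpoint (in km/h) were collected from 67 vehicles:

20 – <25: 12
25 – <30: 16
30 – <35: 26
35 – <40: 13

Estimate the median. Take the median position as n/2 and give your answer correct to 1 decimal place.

Cumulative frequencies: 12, 28, 54, 67
n = 67; position = n/2 = 33.5.
This falls in the class 30 – <35: L = 30, F = 28, f = 26, h = 5.
Median ≈ 30 + ((33.5 − 28) / 26) × 5 = 31.0577

31.1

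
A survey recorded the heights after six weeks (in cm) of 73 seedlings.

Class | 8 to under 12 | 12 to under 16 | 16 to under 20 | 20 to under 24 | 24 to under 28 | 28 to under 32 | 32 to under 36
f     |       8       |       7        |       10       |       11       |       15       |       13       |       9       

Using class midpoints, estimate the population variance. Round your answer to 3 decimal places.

Midpoints: 10, 14, 18, 22, 26, 30, 34
n = 73, Σfm = 1686, mean = 23.0959
Σfm² = 42980
Σf(m − x̄)² = Σfm² − (Σfm)²/n = 42980 − 1686²/73 = 4040.3288
Population variance = 4040.3288 / 73 = 55.3470

55.347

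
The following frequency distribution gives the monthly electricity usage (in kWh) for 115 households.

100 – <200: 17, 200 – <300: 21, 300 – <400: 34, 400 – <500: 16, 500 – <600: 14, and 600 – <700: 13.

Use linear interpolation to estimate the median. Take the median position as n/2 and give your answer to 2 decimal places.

357.35

Cumulative frequencies: 17, 38, 72, 88, 102, 115
n = 115; position = n/2 = 57.5.
This falls in the class 300 – <400: L = 300, F = 38, f = 34, h = 100.
Median ≈ 300 + ((57.5 − 38) / 34) × 100 = 357.3529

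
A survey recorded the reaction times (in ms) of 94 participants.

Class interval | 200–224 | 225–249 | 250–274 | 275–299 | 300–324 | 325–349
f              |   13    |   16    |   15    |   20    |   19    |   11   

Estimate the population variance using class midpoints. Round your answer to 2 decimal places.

1578.84

Midpoints: 212, 237, 262, 287, 312, 337
n = 94, Σfm = 25853, mean = 275.0319
Σfm² = 7258811
Σf(m − x̄)² = Σfm² − (Σfm)²/n = 7258811 − 25853²/94 = 148410.9043
Population variance = 148410.9043 / 94 = 1578.8394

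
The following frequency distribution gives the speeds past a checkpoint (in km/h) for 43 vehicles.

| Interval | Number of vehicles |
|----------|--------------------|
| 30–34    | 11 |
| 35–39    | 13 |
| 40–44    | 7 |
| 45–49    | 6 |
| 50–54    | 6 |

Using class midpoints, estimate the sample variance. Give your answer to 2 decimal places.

47.79

Midpoints: 32, 37, 42, 47, 52
n = 43, Σfm = 1721, mean = 40.0233
Σfm² = 70887
Σf(m − x̄)² = Σfm² − (Σfm)²/n = 70887 − 1721²/43 = 2006.9767
Sample variance = 2006.9767 / 42 = 47.7852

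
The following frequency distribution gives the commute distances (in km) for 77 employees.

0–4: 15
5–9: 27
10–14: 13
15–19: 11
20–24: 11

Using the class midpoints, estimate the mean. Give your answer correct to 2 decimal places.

10.44

Midpoints: 2, 7, 12, 17, 22
Σfm = 15×2 + 27×7 + 13×12 + 11×17 + 11×22 = 804
n = Σf = 77
Mean = 804 / 77 = 10.4416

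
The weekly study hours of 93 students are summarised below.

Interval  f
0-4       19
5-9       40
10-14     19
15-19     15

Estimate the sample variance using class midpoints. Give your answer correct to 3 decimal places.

24.001

Midpoints: 2, 7, 12, 17
n = 93, Σfm = 801, mean = 8.6129
Σfm² = 9107
Σf(m − x̄)² = Σfm² − (Σfm)²/n = 9107 − 801²/93 = 2208.0645
Sample variance = 2208.0645 / 92 = 24.0007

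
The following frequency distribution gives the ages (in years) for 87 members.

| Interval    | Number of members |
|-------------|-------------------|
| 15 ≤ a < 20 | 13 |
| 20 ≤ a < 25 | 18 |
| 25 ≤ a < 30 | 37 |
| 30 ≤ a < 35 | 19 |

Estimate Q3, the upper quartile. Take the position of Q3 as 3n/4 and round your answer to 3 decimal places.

Cumulative frequencies: 13, 31, 68, 87
n = 87; position = 3n/4 = 65.25.
This falls in the class 25 ≤ a < 30: L = 25, F = 31, f = 37, h = 5.
Upper quartile ≈ 25 + ((65.25 − 31) / 37) × 5 = 29.6284

29.628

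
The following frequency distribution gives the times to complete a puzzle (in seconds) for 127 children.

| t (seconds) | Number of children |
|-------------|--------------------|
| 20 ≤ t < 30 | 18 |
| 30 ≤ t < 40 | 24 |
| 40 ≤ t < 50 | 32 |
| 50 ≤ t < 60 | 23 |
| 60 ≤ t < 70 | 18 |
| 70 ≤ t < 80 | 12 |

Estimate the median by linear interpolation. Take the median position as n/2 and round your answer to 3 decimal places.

Cumulative frequencies: 18, 42, 74, 97, 115, 127
n = 127; position = n/2 = 63.5.
This falls in the class 40 ≤ t < 50: L = 40, F = 42, f = 32, h = 10.
Median ≈ 40 + ((63.5 − 42) / 32) × 10 = 46.7188

46.719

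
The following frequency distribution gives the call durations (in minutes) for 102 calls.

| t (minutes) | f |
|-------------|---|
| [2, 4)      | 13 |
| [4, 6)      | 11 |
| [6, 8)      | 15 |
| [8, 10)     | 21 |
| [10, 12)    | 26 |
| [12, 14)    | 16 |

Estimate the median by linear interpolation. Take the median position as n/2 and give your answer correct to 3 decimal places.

Cumulative frequencies: 13, 24, 39, 60, 86, 102
n = 102; position = n/2 = 51.
This falls in the class [8, 10): L = 8, F = 39, f = 21, h = 2.
Median ≈ 8 + ((51 − 39) / 21) × 2 = 9.1429

9.143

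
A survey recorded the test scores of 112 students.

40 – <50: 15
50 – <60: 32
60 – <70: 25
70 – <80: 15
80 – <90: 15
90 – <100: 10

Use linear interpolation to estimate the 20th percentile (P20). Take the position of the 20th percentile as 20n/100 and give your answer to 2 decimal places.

52.31

Cumulative frequencies: 15, 47, 72, 87, 102, 112
n = 112; position = 20n/100 = 22.4.
This falls in the class 50 – <60: L = 50, F = 15, f = 32, h = 10.
20th percentile ≈ 50 + ((22.4 − 15) / 32) × 10 = 52.3125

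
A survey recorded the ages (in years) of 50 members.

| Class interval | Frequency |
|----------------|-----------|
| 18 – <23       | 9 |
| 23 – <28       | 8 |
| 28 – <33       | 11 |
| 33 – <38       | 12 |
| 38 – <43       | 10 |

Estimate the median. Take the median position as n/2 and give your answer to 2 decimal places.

Cumulative frequencies: 9, 17, 28, 40, 50
n = 50; position = n/2 = 25.
This falls in the class 28 – <33: L = 28, F = 17, f = 11, h = 5.
Median ≈ 28 + ((25 − 17) / 11) × 5 = 31.6364

31.64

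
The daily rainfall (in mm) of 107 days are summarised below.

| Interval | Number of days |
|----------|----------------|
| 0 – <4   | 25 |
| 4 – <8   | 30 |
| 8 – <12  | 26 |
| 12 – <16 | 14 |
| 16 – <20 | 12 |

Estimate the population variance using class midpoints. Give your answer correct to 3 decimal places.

26.245

Midpoints: 2, 6, 10, 14, 18
n = 107, Σfm = 902, mean = 8.4299
Σfm² = 10412
Σf(m − x̄)² = Σfm² − (Σfm)²/n = 10412 − 902²/107 = 2808.2243
Population variance = 2808.2243 / 107 = 26.2451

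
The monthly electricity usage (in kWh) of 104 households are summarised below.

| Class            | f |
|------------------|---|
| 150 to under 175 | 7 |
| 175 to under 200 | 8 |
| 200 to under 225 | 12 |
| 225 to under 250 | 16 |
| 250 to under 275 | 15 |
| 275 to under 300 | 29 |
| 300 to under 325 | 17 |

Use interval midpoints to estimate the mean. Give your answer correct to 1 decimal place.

Midpoints: 162.5, 187.5, 212.5, 237.5, 262.5, 287.5, 312.5
Σfm = 7×162.5 + 8×187.5 + 12×212.5 + 16×237.5 + 15×262.5 + 29×287.5 + 17×312.5 = 26575
n = Σf = 104
Mean = 26575 / 104 = 255.5288

255.5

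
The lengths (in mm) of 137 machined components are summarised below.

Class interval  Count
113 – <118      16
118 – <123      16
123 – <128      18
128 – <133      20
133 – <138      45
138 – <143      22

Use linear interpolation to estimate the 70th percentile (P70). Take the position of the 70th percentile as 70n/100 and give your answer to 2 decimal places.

135.88

Cumulative frequencies: 16, 32, 50, 70, 115, 137
n = 137; position = 70n/100 = 95.9.
This falls in the class 133 – <138: L = 133, F = 70, f = 45, h = 5.
70th percentile ≈ 133 + ((95.9 − 70) / 45) × 5 = 135.8778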